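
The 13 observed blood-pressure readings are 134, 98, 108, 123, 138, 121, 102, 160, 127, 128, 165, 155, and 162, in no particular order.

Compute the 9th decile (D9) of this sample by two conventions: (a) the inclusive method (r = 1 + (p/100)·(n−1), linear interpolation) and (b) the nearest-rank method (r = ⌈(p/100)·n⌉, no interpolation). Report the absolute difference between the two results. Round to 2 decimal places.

Sorted: 98, 102, 108, 121, 123, 127, 128, 134, 138, 155, 160, 162, 165.
n = 13.
(a) r = 11.8; between ranks 11 (160) and 12 (162): 161.6.
(b) the nearest-rank method: rank 12 → 162.
|161.6 − 162| = 0.4.

0.40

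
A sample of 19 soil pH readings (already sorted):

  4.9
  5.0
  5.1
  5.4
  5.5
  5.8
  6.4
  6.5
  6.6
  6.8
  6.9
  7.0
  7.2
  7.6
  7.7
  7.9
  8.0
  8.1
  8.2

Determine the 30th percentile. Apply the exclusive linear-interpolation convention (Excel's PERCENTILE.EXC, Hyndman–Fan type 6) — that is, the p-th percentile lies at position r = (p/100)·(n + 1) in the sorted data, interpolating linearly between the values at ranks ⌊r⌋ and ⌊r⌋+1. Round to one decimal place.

5.8

n = 19.
r = (30/100)·(19 + 1) = 6.
r is an integer, so P30 is the value at rank 6: 5.8.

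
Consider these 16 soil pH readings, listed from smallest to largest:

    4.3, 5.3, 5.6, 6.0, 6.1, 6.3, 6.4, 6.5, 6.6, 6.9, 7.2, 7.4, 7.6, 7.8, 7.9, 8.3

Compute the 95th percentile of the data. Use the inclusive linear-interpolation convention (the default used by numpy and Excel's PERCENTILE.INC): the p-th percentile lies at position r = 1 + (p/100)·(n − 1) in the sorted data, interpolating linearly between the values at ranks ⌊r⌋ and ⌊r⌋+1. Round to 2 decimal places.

8.00

n = 16.
r = 1 + (95/100)·(16 − 1) = 1 + 14.25 = 15.25.
Rank 15 is 7.9 and rank 16 is 8.3.
Interpolate: 7.9 + 0.25·(8.3 − 7.9) = 7.9 + 0.25·0.4 = 8.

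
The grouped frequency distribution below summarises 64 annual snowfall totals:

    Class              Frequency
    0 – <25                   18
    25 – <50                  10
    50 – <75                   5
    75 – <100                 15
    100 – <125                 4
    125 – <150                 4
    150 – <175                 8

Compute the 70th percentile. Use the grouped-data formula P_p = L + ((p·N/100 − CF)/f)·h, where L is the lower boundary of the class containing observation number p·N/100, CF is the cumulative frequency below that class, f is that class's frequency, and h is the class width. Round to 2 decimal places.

94.67

N = 64; target position k = 70/100 · 64 = 44.8.
Cumulative frequencies: 18, 28, 33, 48, 52, 56, 64.
Observation 44.8 falls in the class 75 – <100.
L = 75, CF = 33, f = 15, h = 25.
P70 = 75 + ((44.8 − 33)/15)·25 = 75 + 19.6667 = 94.6667.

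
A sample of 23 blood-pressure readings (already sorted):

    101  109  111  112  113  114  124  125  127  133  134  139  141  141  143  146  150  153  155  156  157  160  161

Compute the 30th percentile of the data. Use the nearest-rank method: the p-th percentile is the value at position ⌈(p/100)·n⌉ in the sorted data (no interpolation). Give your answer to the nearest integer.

124

n = 23.
Position = ⌈30/100 · 23⌉ = ⌈6.9⌉ = 7.
The value at rank 7 is 124.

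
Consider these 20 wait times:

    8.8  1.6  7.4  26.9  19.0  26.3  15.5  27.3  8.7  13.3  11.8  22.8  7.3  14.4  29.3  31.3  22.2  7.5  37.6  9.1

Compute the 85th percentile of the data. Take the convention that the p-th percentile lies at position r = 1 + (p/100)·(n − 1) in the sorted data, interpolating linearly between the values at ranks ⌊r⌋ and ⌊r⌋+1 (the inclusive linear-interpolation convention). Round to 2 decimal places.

27.60

Sorted: 1.6, 7.3, 7.4, 7.5, 8.7, 8.8, 9.1, 11.8, 13.3, 14.4, 15.5, 19.0, 22.2, 22.8, 26.3, 26.9, 27.3, 29.3, 31.3, 37.6.
n = 20.
r = 1 + (85/100)·(20 − 1) = 1 + 16.15 = 17.15.
Rank 17 is 27.3 and rank 18 is 29.3.
Interpolate: 27.3 + 0.15·(29.3 − 27.3) = 27.3 + 0.15·2 = 27.6.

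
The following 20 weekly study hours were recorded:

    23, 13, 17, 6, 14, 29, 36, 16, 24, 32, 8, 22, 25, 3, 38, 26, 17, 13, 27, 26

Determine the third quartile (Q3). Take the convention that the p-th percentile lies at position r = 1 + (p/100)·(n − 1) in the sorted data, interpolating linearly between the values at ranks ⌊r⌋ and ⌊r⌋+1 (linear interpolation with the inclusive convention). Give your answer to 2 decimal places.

26.25

Sorted: 3, 6, 8, 13, 13, 14, 16, 17, 17, 22, 23, 24, 25, 26, 26, 27, 29, 32, 36, 38.
n = 20.
r = 1 + (75/100)·(20 − 1) = 1 + 14.25 = 15.25.
Rank 15 is 26 and rank 16 is 27.
Interpolate: 26 + 0.25·(27 − 26) = 26 + 0.25·1 = 26.25.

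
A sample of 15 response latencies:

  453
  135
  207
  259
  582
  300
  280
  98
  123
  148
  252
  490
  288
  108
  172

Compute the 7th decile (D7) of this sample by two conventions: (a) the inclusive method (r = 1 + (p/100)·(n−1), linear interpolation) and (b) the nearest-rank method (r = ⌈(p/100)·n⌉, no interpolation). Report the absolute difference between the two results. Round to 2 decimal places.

1.60

Sorted: 98, 108, 123, 135, 148, 172, 207, 252, 259, 280, 288, 300, 453, 490, 582.
n = 15.
(a) r = 10.8; between ranks 10 (280) and 11 (288): 286.4.
(b) the nearest-rank method: rank 11 → 288.
|286.4 − 288| = 1.6.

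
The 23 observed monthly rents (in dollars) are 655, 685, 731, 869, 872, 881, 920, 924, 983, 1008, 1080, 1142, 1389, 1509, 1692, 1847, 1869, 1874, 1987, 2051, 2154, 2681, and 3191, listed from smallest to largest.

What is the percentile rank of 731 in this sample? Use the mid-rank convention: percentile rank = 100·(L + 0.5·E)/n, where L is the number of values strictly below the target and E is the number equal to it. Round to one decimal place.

Count below 731: L = 2; count equal: E = 1; n = 23.
Percentile rank = 100·(2 + 0.5·1)/23 = 100·2.5/23 = 10.87.

10.9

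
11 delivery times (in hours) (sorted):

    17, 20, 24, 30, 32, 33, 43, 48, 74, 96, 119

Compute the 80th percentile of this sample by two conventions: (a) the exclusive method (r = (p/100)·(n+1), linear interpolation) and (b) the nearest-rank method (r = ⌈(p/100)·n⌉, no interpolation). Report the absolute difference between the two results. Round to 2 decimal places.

n = 11.
(a) r = 9.6; between ranks 9 (74) and 10 (96): 87.2.
(b) the nearest-rank method: rank 9 → 74.
|87.2 − 74| = 13.2.

13.20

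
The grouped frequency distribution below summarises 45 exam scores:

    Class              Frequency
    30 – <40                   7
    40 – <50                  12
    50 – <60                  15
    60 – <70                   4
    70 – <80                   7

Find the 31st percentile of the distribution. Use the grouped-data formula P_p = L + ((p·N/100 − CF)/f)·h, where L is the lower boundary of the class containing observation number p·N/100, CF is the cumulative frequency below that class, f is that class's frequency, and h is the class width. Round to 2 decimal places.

45.79

N = 45; target position k = 31/100 · 45 = 13.95.
Cumulative frequencies: 7, 19, 34, 38, 45.
Observation 13.95 falls in the class 40 – <50.
L = 40, CF = 7, f = 12, h = 10.
P31 = 40 + ((13.95 − 7)/12)·10 = 40 + 5.79167 = 45.7917.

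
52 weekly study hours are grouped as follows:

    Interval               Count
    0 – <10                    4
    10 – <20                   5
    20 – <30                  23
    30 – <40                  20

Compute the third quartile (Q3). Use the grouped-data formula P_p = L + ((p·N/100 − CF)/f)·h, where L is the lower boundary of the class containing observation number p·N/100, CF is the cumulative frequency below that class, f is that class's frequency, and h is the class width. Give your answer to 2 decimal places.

33.50

N = 52; target position k = 75/100 · 52 = 39.
Cumulative frequencies: 4, 9, 32, 52.
Observation 39 falls in the class 30 – <40.
L = 30, CF = 32, f = 20, h = 10.
P75 = 30 + ((39 − 32)/20)·10 = 30 + 3.5 = 33.5.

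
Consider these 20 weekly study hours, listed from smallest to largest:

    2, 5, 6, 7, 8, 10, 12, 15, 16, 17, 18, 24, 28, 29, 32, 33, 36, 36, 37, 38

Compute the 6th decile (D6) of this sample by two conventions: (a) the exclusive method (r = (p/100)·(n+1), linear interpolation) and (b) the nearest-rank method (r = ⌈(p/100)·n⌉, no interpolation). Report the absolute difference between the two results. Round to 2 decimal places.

n = 20.
(a) r = 12.6; between ranks 12 (24) and 13 (28): 26.4.
(b) the nearest-rank method: rank 12 → 24.
|26.4 − 24| = 2.4.

2.40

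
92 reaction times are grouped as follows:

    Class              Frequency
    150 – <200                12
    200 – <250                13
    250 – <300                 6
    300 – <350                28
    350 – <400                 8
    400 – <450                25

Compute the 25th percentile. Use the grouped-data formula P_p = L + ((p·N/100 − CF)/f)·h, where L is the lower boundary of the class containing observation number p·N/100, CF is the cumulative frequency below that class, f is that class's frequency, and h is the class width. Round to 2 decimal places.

242.31

N = 92; target position k = 25/100 · 92 = 23.
Cumulative frequencies: 12, 25, 31, 59, 67, 92.
Observation 23 falls in the class 200 – <250.
L = 200, CF = 12, f = 13, h = 50.
P25 = 200 + ((23 − 12)/13)·50 = 200 + 42.3077 = 242.308.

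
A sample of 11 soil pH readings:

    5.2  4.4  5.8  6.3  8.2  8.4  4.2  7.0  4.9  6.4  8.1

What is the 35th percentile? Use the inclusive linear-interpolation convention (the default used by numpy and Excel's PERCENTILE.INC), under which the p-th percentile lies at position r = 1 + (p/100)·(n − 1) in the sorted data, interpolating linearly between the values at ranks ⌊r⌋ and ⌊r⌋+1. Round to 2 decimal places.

5.50

Sorted: 4.2, 4.4, 4.9, 5.2, 5.8, 6.3, 6.4, 7.0, 8.1, 8.2, 8.4.
n = 11.
r = 1 + (35/100)·(11 − 1) = 1 + 3.5 = 4.5.
Rank 4 is 5.2 and rank 5 is 5.8.
Interpolate: 5.2 + 0.5·(5.8 − 5.2) = 5.2 + 0.5·0.6 = 5.5.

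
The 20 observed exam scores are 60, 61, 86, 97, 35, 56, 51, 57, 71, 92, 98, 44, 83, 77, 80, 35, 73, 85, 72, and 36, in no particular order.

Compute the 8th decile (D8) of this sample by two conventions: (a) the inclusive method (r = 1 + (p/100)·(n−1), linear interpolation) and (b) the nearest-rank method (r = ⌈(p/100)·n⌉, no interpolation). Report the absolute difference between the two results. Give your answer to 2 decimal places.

0.20

Sorted: 35, 35, 36, 44, 51, 56, 57, 60, 61, 71, 72, 73, 77, 80, 83, 85, 86, 92, 97, 98.
n = 20.
(a) r = 16.2; between ranks 16 (85) and 17 (86): 85.2.
(b) the nearest-rank method: rank 16 → 85.
|85.2 − 85| = 0.2.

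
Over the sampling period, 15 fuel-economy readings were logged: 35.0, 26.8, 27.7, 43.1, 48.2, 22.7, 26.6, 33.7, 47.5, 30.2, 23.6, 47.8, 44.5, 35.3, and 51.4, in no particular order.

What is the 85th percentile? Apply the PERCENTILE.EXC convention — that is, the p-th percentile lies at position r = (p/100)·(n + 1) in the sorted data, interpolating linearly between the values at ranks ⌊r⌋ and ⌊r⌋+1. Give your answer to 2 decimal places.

Sorted: 22.7, 23.6, 26.6, 26.8, 27.7, 30.2, 33.7, 35.0, 35.3, 43.1, 44.5, 47.5, 47.8, 48.2, 51.4.
n = 15.
r = (85/100)·(15 + 1) = 13.6.
Rank 13 is 47.8 and rank 14 is 48.2.
Interpolate: 47.8 + 0.6·(48.2 − 47.8) = 47.8 + 0.6·0.4 = 48.04.

48.04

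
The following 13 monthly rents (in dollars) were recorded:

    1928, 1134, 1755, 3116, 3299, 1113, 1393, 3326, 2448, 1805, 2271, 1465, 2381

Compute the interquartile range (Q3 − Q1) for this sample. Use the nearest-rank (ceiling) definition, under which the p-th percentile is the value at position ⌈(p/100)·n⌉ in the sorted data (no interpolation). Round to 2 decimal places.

983.00

Sorted: 1113, 1134, 1393, 1465, 1755, 1805, 1928, 2271, 2381, 2448, 3116, 3299, 3326.
n = 13.
P25: rank ⌈25/100·13⌉ = 4 → 1465.
P75: rank ⌈75/100·13⌉ = 10 → 2448.
Difference: 2448 − 1465 = 983.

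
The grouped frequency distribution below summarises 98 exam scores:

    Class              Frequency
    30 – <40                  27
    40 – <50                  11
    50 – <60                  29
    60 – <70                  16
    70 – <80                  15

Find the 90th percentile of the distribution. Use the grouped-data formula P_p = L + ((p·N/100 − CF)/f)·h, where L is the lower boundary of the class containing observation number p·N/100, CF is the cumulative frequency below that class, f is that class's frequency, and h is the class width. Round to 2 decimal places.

N = 98; target position k = 90/100 · 98 = 88.2.
Cumulative frequencies: 27, 38, 67, 83, 98.
Observation 88.2 falls in the class 70 – <80.
L = 70, CF = 83, f = 15, h = 10.
P90 = 70 + ((88.2 − 83)/15)·10 = 70 + 3.46667 = 73.4667.

73.47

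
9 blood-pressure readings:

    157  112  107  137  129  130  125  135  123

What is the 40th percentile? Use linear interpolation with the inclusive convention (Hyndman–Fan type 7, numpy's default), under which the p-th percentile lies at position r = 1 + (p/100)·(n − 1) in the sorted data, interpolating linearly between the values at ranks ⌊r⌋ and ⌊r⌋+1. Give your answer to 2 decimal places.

Sorted: 107, 112, 123, 125, 129, 130, 135, 137, 157.
n = 9.
r = 1 + (40/100)·(9 − 1) = 1 + 3.2 = 4.2.
Rank 4 is 125 and rank 5 is 129.
Interpolate: 125 + 0.2·(129 − 125) = 125 + 0.2·4 = 125.8.

125.80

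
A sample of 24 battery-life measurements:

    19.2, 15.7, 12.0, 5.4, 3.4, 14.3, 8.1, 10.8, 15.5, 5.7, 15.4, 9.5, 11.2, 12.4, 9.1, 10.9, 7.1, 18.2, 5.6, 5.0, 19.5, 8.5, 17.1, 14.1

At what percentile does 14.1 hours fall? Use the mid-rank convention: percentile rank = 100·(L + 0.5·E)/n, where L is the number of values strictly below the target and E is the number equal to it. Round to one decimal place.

Sorted: 3.4, 5.0, 5.4, 5.6, 5.7, 7.1, 8.1, 8.5, 9.1, 9.5, 10.8, 10.9, 11.2, 12.0, 12.4, 14.1, 14.3, 15.4, 15.5, 15.7, 17.1, 18.2, 19.2, 19.5.
Count below 14.1: L = 15; count equal: E = 1; n = 24.
Percentile rank = 100·(15 + 0.5·1)/24 = 100·15.5/24 = 64.58.

64.6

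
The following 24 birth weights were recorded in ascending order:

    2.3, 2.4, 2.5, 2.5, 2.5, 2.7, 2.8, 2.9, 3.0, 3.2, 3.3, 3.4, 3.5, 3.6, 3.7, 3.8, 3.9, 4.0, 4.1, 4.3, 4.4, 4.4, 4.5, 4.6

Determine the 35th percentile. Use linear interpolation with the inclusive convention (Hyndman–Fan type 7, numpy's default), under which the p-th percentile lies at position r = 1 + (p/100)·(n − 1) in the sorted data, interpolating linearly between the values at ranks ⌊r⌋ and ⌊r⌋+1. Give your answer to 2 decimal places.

3.01

n = 24.
r = 1 + (35/100)·(24 − 1) = 1 + 8.05 = 9.05.
Rank 9 is 3.0 and rank 10 is 3.2.
Interpolate: 3.0 + 0.05·(3.2 − 3.0) = 3.0 + 0.05·0.2 = 3.01.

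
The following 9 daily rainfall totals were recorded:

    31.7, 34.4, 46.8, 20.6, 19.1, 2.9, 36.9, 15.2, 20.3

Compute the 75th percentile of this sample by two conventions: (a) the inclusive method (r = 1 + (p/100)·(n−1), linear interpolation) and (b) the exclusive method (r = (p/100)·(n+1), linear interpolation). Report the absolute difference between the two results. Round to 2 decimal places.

Sorted: 2.9, 15.2, 19.1, 20.3, 20.6, 31.7, 34.4, 36.9, 46.8.
n = 9.
(a) r = 7 → value at rank 7 = 34.4.
(b) r = 7.5; between ranks 7 (34.4) and 8 (36.9): 35.65.
|34.4 − 35.65| = 1.25.

1.25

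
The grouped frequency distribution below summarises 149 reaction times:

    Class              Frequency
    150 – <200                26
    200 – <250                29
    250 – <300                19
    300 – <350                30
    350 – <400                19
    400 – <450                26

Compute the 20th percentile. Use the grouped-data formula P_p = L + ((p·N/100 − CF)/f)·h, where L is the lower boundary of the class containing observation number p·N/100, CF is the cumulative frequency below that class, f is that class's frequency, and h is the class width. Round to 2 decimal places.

N = 149; target position k = 20/100 · 149 = 29.8.
Cumulative frequencies: 26, 55, 74, 104, 123, 149.
Observation 29.8 falls in the class 200 – <250.
L = 200, CF = 26, f = 29, h = 50.
P20 = 200 + ((29.8 − 26)/29)·50 = 200 + 6.55172 = 206.552.

206.55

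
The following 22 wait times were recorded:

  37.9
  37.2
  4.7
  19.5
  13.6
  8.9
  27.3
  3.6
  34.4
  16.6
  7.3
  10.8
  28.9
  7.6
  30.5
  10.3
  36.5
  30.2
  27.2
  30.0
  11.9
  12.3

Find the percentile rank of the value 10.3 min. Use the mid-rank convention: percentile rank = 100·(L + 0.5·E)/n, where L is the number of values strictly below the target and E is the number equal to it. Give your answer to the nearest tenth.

Sorted: 3.6, 4.7, 7.3, 7.6, 8.9, 10.3, 10.8, 11.9, 12.3, 13.6, 16.6, 19.5, 27.2, 27.3, 28.9, 30.0, 30.2, 30.5, 34.4, 36.5, 37.2, 37.9.
Count below 10.3: L = 5; count equal: E = 1; n = 22.
Percentile rank = 100·(5 + 0.5·1)/22 = 100·5.5/22 = 25.

25.0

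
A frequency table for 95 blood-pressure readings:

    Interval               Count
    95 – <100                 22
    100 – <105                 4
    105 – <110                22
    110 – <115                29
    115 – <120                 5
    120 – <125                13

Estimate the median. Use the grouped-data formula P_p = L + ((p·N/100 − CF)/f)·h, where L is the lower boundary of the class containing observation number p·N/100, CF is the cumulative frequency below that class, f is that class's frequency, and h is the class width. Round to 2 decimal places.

109.89

N = 95; target position k = 50/100 · 95 = 47.5.
Cumulative frequencies: 22, 26, 48, 77, 82, 95.
Observation 47.5 falls in the class 105 – <110.
L = 105, CF = 26, f = 22, h = 5.
P50 = 105 + ((47.5 − 26)/22)·5 = 105 + 4.88636 = 109.886.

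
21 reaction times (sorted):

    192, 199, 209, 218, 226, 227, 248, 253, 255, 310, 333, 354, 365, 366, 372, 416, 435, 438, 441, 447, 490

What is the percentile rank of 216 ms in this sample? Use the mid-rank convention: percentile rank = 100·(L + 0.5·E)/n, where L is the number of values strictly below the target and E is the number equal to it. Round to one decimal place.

14.3

Count below 216: L = 3; count equal: E = 0; n = 21.
Percentile rank = 100·(3 + 0.5·0)/21 = 100·3/21 = 14.29.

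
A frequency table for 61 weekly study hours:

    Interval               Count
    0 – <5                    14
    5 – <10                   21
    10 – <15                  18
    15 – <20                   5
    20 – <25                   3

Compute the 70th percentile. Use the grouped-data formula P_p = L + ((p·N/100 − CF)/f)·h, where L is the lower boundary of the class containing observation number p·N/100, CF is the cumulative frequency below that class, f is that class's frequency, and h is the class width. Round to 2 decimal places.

N = 61; target position k = 70/100 · 61 = 42.7.
Cumulative frequencies: 14, 35, 53, 58, 61.
Observation 42.7 falls in the class 10 – <15.
L = 10, CF = 35, f = 18, h = 5.
P70 = 10 + ((42.7 − 35)/18)·5 = 10 + 2.13889 = 12.1389.

12.14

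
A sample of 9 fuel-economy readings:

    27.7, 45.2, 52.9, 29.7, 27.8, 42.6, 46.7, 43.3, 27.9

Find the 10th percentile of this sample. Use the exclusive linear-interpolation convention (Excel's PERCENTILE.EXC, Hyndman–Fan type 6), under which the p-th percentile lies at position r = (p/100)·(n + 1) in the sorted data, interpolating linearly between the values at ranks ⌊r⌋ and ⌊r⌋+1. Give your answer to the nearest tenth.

27.7

Sorted: 27.7, 27.8, 27.9, 29.7, 42.6, 43.3, 45.2, 46.7, 52.9.
n = 9.
r = (10/100)·(9 + 1) = 1.
r is an integer, so P10 is the value at rank 1: 27.7.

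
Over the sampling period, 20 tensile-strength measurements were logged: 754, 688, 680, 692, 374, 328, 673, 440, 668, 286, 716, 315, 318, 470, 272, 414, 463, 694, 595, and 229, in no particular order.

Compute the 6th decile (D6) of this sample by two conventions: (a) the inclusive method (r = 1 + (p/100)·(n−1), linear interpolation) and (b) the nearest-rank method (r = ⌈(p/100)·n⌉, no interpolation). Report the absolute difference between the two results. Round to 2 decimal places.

29.20

Sorted: 229, 272, 286, 315, 318, 328, 374, 414, 440, 463, 470, 595, 668, 673, 680, 688, 692, 694, 716, 754.
n = 20.
(a) r = 12.4; between ranks 12 (595) and 13 (668): 624.2.
(b) the nearest-rank method: rank 12 → 595.
|624.2 − 595| = 29.2.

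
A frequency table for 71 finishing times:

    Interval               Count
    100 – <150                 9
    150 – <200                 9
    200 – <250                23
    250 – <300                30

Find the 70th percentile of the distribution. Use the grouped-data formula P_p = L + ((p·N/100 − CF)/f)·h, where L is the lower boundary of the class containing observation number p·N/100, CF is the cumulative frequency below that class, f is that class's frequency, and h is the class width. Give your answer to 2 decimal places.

N = 71; target position k = 70/100 · 71 = 49.7.
Cumulative frequencies: 9, 18, 41, 71.
Observation 49.7 falls in the class 250 – <300.
L = 250, CF = 41, f = 30, h = 50.
P70 = 250 + ((49.7 − 41)/30)·50 = 250 + 14.5 = 264.5.

264.50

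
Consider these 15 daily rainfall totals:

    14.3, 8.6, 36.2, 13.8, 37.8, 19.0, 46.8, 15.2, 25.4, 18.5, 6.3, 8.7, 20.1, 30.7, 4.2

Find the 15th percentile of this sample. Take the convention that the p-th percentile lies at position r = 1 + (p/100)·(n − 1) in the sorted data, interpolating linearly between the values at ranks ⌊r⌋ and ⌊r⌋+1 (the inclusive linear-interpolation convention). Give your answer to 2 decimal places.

Sorted: 4.2, 6.3, 8.6, 8.7, 13.8, 14.3, 15.2, 18.5, 19.0, 20.1, 25.4, 30.7, 36.2, 37.8, 46.8.
n = 15.
r = 1 + (15/100)·(15 − 1) = 1 + 2.1 = 3.1.
Rank 3 is 8.6 and rank 4 is 8.7.
Interpolate: 8.6 + 0.1·(8.7 − 8.6) = 8.6 + 0.1·0.1 = 8.61.

8.61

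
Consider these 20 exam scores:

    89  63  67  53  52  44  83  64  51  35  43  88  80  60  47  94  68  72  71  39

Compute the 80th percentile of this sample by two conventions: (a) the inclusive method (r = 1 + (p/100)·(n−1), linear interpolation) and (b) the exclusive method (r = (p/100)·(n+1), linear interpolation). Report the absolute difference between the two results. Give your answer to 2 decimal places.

1.80

Sorted: 35, 39, 43, 44, 47, 51, 52, 53, 60, 63, 64, 67, 68, 71, 72, 80, 83, 88, 89, 94.
n = 20.
(a) r = 16.2; between ranks 16 (80) and 17 (83): 80.6.
(b) r = 16.8; between ranks 16 (80) and 17 (83): 82.4.
|80.6 − 82.4| = 1.8.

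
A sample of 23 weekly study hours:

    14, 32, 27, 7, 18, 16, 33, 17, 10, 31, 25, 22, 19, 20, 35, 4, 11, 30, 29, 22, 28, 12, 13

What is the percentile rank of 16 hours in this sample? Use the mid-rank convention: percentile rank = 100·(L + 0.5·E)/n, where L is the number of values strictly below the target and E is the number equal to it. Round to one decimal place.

32.6

Sorted: 4, 7, 10, 11, 12, 13, 14, 16, 17, 18, 19, 20, 22, 22, 25, 27, 28, 29, 30, 31, 32, 33, 35.
Count below 16: L = 7; count equal: E = 1; n = 23.
Percentile rank = 100·(7 + 0.5·1)/23 = 100·7.5/23 = 32.61.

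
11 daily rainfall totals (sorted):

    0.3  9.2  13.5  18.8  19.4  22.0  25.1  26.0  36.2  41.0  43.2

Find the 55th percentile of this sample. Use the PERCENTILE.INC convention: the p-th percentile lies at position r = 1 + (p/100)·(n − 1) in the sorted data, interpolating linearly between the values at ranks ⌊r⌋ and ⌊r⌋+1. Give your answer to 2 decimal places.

23.55

n = 11.
r = 1 + (55/100)·(11 − 1) = 1 + 5.5 = 6.5.
Rank 6 is 22.0 and rank 7 is 25.1.
Interpolate: 22.0 + 0.5·(25.1 − 22.0) = 22.0 + 0.5·3.1 = 23.55.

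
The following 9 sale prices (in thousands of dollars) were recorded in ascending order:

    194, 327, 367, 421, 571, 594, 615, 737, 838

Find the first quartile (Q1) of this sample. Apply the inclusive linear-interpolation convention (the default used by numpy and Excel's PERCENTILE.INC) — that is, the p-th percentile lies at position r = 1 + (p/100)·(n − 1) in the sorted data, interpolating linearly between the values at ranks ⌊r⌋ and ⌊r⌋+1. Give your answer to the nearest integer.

367

n = 9.
r = 1 + (25/100)·(9 − 1) = 1 + 2 = 3.
r is an integer, so P25 is the value at rank 3: 367.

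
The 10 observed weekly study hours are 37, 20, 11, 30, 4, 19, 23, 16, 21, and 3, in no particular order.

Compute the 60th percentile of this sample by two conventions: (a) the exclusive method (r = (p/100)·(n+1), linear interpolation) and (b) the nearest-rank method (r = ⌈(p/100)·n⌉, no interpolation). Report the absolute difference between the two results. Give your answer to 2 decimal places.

0.60

Sorted: 3, 4, 11, 16, 19, 20, 21, 23, 30, 37.
n = 10.
(a) r = 6.6; between ranks 6 (20) and 7 (21): 20.6.
(b) the nearest-rank method: rank 6 → 20.
|20.6 − 20| = 0.6.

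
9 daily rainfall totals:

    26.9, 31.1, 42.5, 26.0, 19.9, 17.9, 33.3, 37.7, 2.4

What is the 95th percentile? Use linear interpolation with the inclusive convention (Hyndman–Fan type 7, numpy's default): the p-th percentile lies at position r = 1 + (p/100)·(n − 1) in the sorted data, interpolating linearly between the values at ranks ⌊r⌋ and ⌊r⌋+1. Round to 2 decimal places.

Sorted: 2.4, 17.9, 19.9, 26.0, 26.9, 31.1, 33.3, 37.7, 42.5.
n = 9.
r = 1 + (95/100)·(9 − 1) = 1 + 7.6 = 8.6.
Rank 8 is 37.7 and rank 9 is 42.5.
Interpolate: 37.7 + 0.6·(42.5 − 37.7) = 37.7 + 0.6·4.8 = 40.58.

40.58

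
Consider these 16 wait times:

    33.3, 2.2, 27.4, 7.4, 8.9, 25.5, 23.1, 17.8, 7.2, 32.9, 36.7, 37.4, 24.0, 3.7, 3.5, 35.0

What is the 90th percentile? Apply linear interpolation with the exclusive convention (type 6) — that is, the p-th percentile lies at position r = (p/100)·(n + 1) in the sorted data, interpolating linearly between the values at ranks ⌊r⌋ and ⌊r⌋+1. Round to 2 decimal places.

36.91

Sorted: 2.2, 3.5, 3.7, 7.2, 7.4, 8.9, 17.8, 23.1, 24.0, 25.5, 27.4, 32.9, 33.3, 35.0, 36.7, 37.4.
n = 16.
r = (90/100)·(16 + 1) = 15.3.
Rank 15 is 36.7 and rank 16 is 37.4.
Interpolate: 36.7 + 0.3·(37.4 − 36.7) = 36.7 + 0.3·0.7 = 36.91.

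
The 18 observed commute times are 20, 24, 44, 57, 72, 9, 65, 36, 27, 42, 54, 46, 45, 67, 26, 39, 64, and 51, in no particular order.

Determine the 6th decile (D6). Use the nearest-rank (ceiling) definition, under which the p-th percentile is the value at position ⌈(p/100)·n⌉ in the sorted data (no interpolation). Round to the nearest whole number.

46

Sorted: 9, 20, 24, 26, 27, 36, 39, 42, 44, 45, 46, 51, 54, 57, 64, 65, 67, 72.
n = 18.
Position = ⌈60/100 · 18⌉ = ⌈10.8⌉ = 11.
The value at rank 11 is 46.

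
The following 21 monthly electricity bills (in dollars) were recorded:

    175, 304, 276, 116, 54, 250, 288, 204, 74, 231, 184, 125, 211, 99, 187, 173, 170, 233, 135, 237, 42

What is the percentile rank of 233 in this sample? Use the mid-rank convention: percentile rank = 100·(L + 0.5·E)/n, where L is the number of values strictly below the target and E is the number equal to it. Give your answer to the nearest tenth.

Sorted: 42, 54, 74, 99, 116, 125, 135, 170, 173, 175, 184, 187, 204, 211, 231, 233, 237, 250, 276, 288, 304.
Count below 233: L = 15; count equal: E = 1; n = 21.
Percentile rank = 100·(15 + 0.5·1)/21 = 100·15.5/21 = 73.81.

73.8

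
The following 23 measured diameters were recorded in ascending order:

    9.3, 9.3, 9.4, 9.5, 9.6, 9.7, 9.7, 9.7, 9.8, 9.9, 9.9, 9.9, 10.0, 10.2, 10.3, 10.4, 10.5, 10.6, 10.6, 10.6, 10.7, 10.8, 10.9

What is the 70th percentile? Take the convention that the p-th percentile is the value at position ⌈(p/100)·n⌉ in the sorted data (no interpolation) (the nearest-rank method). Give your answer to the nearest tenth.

n = 23.
Position = ⌈70/100 · 23⌉ = ⌈16.1⌉ = 17.
The value at rank 17 is 10.5.

10.5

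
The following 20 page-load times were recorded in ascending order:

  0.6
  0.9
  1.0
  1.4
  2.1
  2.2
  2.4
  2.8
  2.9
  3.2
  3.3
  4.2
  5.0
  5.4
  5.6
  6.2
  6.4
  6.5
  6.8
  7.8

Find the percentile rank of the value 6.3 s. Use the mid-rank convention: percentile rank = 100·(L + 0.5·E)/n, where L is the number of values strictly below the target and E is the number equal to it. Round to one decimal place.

80.0

Count below 6.3: L = 16; count equal: E = 0; n = 20.
Percentile rank = 100·(16 + 0.5·0)/20 = 100·16/20 = 80.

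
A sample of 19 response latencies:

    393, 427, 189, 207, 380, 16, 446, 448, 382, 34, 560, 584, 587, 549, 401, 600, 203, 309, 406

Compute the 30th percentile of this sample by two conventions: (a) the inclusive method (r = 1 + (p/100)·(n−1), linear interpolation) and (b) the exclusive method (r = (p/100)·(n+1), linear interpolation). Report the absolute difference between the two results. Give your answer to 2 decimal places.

28.40

Sorted: 16, 34, 189, 203, 207, 309, 380, 382, 393, 401, 406, 427, 446, 448, 549, 560, 584, 587, 600.
n = 19.
(a) r = 6.4; between ranks 6 (309) and 7 (380): 337.4.
(b) r = 6 → value at rank 6 = 309.
|337.4 − 309| = 28.4.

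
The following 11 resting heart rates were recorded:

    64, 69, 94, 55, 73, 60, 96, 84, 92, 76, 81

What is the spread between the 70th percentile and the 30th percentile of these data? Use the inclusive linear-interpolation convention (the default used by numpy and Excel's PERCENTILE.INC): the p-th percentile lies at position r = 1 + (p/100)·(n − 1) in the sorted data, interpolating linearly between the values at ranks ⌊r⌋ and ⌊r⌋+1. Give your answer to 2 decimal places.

15.00

Sorted: 55, 60, 64, 69, 73, 76, 81, 84, 92, 94, 96.
n = 11.
P30: r = 4 (integer) → 69.
P70: r = 8 (integer) → 84.
Difference: 84 − 69 = 15.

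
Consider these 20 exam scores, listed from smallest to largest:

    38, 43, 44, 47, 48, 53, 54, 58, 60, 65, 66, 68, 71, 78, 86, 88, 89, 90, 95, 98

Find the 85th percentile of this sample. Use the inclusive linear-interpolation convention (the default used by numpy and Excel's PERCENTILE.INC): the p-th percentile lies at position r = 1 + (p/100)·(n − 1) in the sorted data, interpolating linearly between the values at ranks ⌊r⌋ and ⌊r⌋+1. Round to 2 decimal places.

89.15

n = 20.
r = 1 + (85/100)·(20 − 1) = 1 + 16.15 = 17.15.
Rank 17 is 89 and rank 18 is 90.
Interpolate: 89 + 0.15·(90 − 89) = 89 + 0.15·1 = 89.15.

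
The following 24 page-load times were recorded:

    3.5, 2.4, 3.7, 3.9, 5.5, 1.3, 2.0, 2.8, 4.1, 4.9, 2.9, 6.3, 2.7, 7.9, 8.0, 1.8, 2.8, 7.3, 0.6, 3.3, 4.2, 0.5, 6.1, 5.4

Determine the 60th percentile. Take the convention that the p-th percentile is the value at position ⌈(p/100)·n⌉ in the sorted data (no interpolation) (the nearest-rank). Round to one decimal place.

Sorted: 0.5, 0.6, 1.3, 1.8, 2.0, 2.4, 2.7, 2.8, 2.8, 2.9, 3.3, 3.5, 3.7, 3.9, 4.1, 4.2, 4.9, 5.4, 5.5, 6.1, 6.3, 7.3, 7.9, 8.0.
n = 24.
Position = ⌈60/100 · 24⌉ = ⌈14.4⌉ = 15.
The value at rank 15 is 4.1.

4.1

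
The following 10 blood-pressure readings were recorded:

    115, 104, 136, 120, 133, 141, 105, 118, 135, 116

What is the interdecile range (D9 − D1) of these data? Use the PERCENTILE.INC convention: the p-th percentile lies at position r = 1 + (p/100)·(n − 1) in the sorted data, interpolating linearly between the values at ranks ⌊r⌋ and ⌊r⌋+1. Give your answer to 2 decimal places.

31.60

Sorted: 104, 105, 115, 116, 118, 120, 133, 135, 136, 141.
n = 10.
P10: r = 1.9; ranks 1–2 are 104, 105; interpolating gives 104.9.
P90: r = 9.1; ranks 9–10 are 136, 141; interpolating gives 136.5.
Difference: 136.5 − 104.9 = 31.6.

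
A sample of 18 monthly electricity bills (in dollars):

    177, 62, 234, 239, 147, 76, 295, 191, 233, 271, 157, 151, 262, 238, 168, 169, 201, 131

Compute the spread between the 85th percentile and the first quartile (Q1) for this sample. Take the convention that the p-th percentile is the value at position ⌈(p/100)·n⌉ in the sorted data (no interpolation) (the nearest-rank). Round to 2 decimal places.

111.00

Sorted: 62, 76, 131, 147, 151, 157, 168, 169, 177, 191, 201, 233, 234, 238, 239, 262, 271, 295.
n = 18.
P25: rank ⌈25/100·18⌉ = 5 → 151.
P85: rank ⌈85/100·18⌉ = 16 → 262.
Difference: 262 − 151 = 111.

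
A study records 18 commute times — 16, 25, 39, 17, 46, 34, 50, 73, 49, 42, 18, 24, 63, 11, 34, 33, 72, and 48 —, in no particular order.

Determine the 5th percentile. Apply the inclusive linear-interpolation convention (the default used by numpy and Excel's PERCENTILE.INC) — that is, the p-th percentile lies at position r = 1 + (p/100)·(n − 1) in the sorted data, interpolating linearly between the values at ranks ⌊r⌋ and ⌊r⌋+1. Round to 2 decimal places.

Sorted: 11, 16, 17, 18, 24, 25, 33, 34, 34, 39, 42, 46, 48, 49, 50, 63, 72, 73.
n = 18.
r = 1 + (5/100)·(18 − 1) = 1 + 0.85 = 1.85.
Rank 1 is 11 and rank 2 is 16.
Interpolate: 11 + 0.85·(16 − 11) = 11 + 0.85·5 = 15.25.

15.25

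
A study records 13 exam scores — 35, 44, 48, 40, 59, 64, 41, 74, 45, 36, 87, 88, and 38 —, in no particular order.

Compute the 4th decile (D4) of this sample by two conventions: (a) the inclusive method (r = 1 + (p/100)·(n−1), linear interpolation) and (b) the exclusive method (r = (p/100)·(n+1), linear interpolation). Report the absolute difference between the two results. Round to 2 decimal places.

0.60

Sorted: 35, 36, 38, 40, 41, 44, 45, 48, 59, 64, 74, 87, 88.
n = 13.
(a) r = 5.8; between ranks 5 (41) and 6 (44): 43.4.
(b) r = 5.6; between ranks 5 (41) and 6 (44): 42.8.
|43.4 − 42.8| = 0.6.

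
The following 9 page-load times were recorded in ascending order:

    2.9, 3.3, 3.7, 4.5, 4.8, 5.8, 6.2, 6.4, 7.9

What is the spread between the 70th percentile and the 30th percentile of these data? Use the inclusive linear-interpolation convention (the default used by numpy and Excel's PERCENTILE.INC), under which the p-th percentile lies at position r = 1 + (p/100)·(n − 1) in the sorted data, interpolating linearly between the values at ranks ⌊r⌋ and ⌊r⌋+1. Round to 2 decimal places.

2.02

n = 9.
P30: r = 3.4; ranks 3–4 are 3.7, 4.5; interpolating gives 4.02.
P70: r = 6.6; ranks 6–7 are 5.8, 6.2; interpolating gives 6.04.
Difference: 6.04 − 4.02 = 2.02.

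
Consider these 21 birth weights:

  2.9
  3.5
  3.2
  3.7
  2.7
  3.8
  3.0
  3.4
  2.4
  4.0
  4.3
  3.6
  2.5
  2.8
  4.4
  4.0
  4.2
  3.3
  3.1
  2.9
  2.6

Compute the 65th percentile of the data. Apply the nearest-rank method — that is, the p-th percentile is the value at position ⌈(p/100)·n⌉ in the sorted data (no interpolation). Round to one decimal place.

Sorted: 2.4, 2.5, 2.6, 2.7, 2.8, 2.9, 2.9, 3.0, 3.1, 3.2, 3.3, 3.4, 3.5, 3.6, 3.7, 3.8, 4.0, 4.0, 4.2, 4.3, 4.4.
n = 21.
Position = ⌈65/100 · 21⌉ = ⌈13.65⌉ = 14.
The value at rank 14 is 3.6.

3.6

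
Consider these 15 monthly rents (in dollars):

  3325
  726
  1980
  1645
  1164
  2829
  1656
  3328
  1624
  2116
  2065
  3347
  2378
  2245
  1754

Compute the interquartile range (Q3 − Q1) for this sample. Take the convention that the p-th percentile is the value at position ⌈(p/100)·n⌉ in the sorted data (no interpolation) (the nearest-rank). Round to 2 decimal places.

1184.00

Sorted: 726, 1164, 1624, 1645, 1656, 1754, 1980, 2065, 2116, 2245, 2378, 2829, 3325, 3328, 3347.
n = 15.
P25: rank ⌈25/100·15⌉ = 4 → 1645.
P75: rank ⌈75/100·15⌉ = 12 → 2829.
Difference: 2829 − 1645 = 1184.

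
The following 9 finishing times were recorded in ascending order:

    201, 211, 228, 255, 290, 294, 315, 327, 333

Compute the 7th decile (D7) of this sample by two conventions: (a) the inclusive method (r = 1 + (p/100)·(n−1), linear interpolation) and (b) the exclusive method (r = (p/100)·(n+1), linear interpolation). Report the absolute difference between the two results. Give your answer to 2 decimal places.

n = 9.
(a) r = 6.6; between ranks 6 (294) and 7 (315): 306.6.
(b) r = 7 → value at rank 7 = 315.
|306.6 − 315| = 8.4.

8.40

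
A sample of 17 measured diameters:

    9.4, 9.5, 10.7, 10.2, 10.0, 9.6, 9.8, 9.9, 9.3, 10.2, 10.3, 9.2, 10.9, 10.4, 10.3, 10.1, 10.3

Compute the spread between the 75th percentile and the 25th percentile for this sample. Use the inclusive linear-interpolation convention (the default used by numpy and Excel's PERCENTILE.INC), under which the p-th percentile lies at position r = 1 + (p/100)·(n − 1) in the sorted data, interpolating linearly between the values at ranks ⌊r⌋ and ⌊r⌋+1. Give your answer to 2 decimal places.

Sorted: 9.2, 9.3, 9.4, 9.5, 9.6, 9.8, 9.9, 10.0, 10.1, 10.2, 10.2, 10.3, 10.3, 10.3, 10.4, 10.7, 10.9.
n = 17.
P25: r = 5 (integer) → 9.6.
P75: r = 13 (integer) → 10.3.
Difference: 10.3 − 9.6 = 0.7.

0.70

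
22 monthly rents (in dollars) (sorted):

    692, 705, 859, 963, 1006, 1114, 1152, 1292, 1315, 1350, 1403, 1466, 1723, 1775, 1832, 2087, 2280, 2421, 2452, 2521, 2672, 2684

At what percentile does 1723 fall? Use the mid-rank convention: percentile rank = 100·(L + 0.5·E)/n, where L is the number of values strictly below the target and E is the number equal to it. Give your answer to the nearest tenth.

Count below 1723: L = 12; count equal: E = 1; n = 22.
Percentile rank = 100·(12 + 0.5·1)/22 = 100·12.5/22 = 56.82.

56.8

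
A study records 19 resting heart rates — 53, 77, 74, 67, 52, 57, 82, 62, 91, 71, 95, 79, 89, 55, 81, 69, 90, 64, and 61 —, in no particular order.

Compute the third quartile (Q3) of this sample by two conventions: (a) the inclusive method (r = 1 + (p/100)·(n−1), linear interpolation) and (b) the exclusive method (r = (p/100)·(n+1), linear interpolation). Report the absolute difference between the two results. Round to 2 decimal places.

0.50

Sorted: 52, 53, 55, 57, 61, 62, 64, 67, 69, 71, 74, 77, 79, 81, 82, 89, 90, 91, 95.
n = 19.
(a) r = 14.5; between ranks 14 (81) and 15 (82): 81.5.
(b) r = 15 → value at rank 15 = 82.
|81.5 − 82| = 0.5.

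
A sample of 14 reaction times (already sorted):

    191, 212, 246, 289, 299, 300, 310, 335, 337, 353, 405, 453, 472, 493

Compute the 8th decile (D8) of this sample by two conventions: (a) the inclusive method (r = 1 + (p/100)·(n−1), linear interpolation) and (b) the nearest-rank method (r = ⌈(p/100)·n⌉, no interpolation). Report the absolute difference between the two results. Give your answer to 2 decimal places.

n = 14.
(a) r = 11.4; between ranks 11 (405) and 12 (453): 424.2.
(b) the nearest-rank method: rank 12 → 453.
|424.2 − 453| = 28.8.

28.80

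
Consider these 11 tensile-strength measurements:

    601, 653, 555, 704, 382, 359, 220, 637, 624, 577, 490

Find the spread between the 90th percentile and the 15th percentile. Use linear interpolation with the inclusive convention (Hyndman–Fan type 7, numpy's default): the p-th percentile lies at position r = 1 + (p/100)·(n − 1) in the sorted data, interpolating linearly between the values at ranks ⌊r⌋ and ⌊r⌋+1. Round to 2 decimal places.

282.50

Sorted: 220, 359, 382, 490, 555, 577, 601, 624, 637, 653, 704.
n = 11.
P15: r = 2.5; ranks 2–3 are 359, 382; interpolating gives 370.5.
P90: r = 10 (integer) → 653.
Difference: 653 − 370.5 = 282.5.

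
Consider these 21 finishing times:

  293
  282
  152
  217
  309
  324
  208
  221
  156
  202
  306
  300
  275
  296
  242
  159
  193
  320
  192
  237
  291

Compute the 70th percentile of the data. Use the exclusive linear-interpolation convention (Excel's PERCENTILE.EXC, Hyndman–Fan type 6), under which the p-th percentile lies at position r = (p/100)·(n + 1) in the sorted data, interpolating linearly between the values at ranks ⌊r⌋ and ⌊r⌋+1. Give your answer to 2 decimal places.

Sorted: 152, 156, 159, 192, 193, 202, 208, 217, 221, 237, 242, 275, 282, 291, 293, 296, 300, 306, 309, 320, 324.
n = 21.
r = (70/100)·(21 + 1) = 15.4.
Rank 15 is 293 and rank 16 is 296.
Interpolate: 293 + 0.4·(296 − 293) = 293 + 0.4·3 = 294.2.

294.20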